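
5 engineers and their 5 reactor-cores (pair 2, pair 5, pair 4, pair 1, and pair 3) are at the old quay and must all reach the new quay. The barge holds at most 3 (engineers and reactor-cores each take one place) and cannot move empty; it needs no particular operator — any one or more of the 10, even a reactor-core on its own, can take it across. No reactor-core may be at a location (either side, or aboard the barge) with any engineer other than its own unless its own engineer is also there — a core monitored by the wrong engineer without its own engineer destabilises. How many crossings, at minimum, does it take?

Counting alone: each trip to the new quay takes at most 3 across and each return brings at least 1 back, so after t trips out (and t−1 returns) at most 3t − (t−1) of the 10 are across; that first reaches 10 at t = 5, so at least 9 crossings are needed.
The safety rule pushes this higher. Following every safe sequence of crossings, the most of the 10 that can be at the new quay as the barge arrives there on crossing 9 is 9 — never all 10.
So no plan with fewer than 11 crossings exists, and this one achieves 11:
1. engineer 2 and reactor-core 2 cross → the new quay.
2. engineer 2 crosses ← the old quay.
3. reactor-core 1, reactor-core 4, and reactor-core 5 cross → the new quay.
4. reactor-core 2 crosses ← the old quay.
5. engineer 1, engineer 4, and engineer 5 cross → the new quay.
6. engineer 5 and reactor-core 5 cross ← the old quay.
7. engineer 2, engineer 3, and engineer 5 cross → the new quay.
8. reactor-core 4 crosses ← the old quay.
9. reactor-core 2 and reactor-core 5 cross → the new quay.
10. reactor-core 2 crosses ← the old quay.
11. reactor-core 2, reactor-core 3, and reactor-core 4 cross → the new quay.

11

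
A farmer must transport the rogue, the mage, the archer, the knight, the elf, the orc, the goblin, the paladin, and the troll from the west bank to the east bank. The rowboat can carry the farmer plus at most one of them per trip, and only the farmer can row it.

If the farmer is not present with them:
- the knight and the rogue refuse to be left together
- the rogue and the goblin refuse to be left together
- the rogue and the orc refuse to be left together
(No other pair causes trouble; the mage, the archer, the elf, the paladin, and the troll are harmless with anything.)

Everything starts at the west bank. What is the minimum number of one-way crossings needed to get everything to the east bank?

Following every safe sequence of crossings from the start, the most of the 9 that can be at the east bank as the rowboat arrives there on crossings 1, 3, 5, 7, 9, 11, 13 is 1, 2, 3, 4, 5, 6, 7 respectively; the best ever achieved is 7 of 9.
From crossing 15 on, no configuration arises that was not already reachable earlier: only 288 distinct safe configurations (who is on which side, and where the rowboat is) can ever be reached, none of them has everyone across, and every continuation just revisits them. So no valid plan exists.

impossible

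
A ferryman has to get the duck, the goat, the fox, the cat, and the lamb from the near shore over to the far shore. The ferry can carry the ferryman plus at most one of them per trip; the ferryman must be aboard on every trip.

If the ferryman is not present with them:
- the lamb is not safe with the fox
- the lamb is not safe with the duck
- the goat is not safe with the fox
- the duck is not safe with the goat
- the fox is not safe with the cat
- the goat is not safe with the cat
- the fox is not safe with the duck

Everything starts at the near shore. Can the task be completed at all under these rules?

Whatever the first load, the items left behind include a forbidden pair without the ferryman. No opening move is safe, so no plan exists.

No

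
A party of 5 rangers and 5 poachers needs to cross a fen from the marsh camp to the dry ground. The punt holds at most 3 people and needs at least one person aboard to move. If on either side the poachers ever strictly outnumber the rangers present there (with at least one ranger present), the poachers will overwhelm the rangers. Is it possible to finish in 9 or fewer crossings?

No

Counting alone: each trip to the dry ground takes at most 3 across and each return brings at least 1 back, so after t trips out (and t−1 returns) at most 3t − (t−1) of the 10 are across; that first reaches 10 at t = 5, so at least 9 crossings are needed.
The safety rule pushes this higher. Following every safe sequence of crossings, the most of the 10 that can be at the dry ground as the punt arrives there on crossing 9 is 9 — never all 10.
So the move cannot be finished within 9 crossings. (The shortest complete plan takes 11:)
1. 2 poachers → the dry ground.  (the marsh camp: 5R 3P; the dry ground: 0R 2P)
2. 1 poacher ← the marsh camp.  (the marsh camp: 5R 4P; the dry ground: 0R 1P)
3. 3 poachers → the dry ground.  (the marsh camp: 5R 1P; the dry ground: 0R 4P)
4. 1 poacher ← the marsh camp.  (the marsh camp: 5R 2P; the dry ground: 0R 3P)
5. 3 rangers → the dry ground.  (the marsh camp: 2R 2P; the dry ground: 3R 3P)
6. 1 ranger and 1 poacher ← the marsh camp.  (the marsh camp: 3R 3P; the dry ground: 2R 2P)
7. 3 rangers → the dry ground.  (the marsh camp: 0R 3P; the dry ground: 5R 2P)
8. 1 poacher ← the marsh camp.  (the marsh camp: 0R 4P; the dry ground: 5R 1P)
9. 2 poachers → the dry ground.  (the marsh camp: 0R 2P; the dry ground: 5R 3P)
10. 1 poacher ← the marsh camp.  (the marsh camp: 0R 3P; the dry ground: 5R 2P)
11. 3 poachers → the dry ground.  (the marsh camp: 0R 0P; the dry ground: 5R 5P)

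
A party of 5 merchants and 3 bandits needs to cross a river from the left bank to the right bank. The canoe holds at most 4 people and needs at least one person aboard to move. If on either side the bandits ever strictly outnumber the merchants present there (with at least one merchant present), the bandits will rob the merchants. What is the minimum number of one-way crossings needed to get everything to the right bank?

Counting alone: each trip to the right bank takes at most 4 across and each return brings at least 1 back, so after t trips out (and t−1 returns) at most 4t − (t−1) of the 8 are across; that first reaches 8 at t = 3, so at least 5 crossings are needed.
The plan below uses exactly 5 crossings, so it is optimal:
1. 2 bandits → the right bank.  (the left bank: 5M 1B; the right bank: 0M 2B)
2. 1 bandit ← the left bank.  (the left bank: 5M 2B; the right bank: 0M 1B)
3. 3 merchants and 1 bandit → the right bank.  (the left bank: 2M 1B; the right bank: 3M 2B)
4. 1 bandit ← the left bank.  (the left bank: 2M 2B; the right bank: 3M 1B)
5. 2 merchants and 2 bandits → the right bank.  (the left bank: 0M 0B; the right bank: 5M 3B)

5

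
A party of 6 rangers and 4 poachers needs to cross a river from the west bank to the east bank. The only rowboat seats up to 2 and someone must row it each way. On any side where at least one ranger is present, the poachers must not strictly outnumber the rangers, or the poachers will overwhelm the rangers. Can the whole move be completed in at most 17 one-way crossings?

Yes

Yes — this plan uses 17 crossings (≤ 17):
1. 2 poachers → the east bank.  (the west bank: 6R 2P; the east bank: 0R 2P)
2. 1 poacher ← the west bank.  (the west bank: 6R 3P; the east bank: 0R 1P)
3. 2 poachers → the east bank.  (the west bank: 6R 1P; the east bank: 0R 3P)
4. 1 poacher ← the west bank.  (the west bank: 6R 2P; the east bank: 0R 2P)
5. 2 rangers → the east bank.  (the west bank: 4R 2P; the east bank: 2R 2P)
6. 1 poacher ← the west bank.  (the west bank: 4R 3P; the east bank: 2R 1P)
7. 1 ranger and 1 poacher → the east bank.  (the west bank: 3R 2P; the east bank: 3R 2P)
8. 1 poacher ← the west bank.  (the west bank: 3R 3P; the east bank: 3R 1P)
9. 2 poachers → the east bank.  (the west bank: 3R 1P; the east bank: 3R 3P)
10. 1 poacher ← the west bank.  (the west bank: 3R 2P; the east bank: 3R 2P)
11. 1 ranger and 1 poacher → the east bank.  (the west bank: 2R 1P; the east bank: 4R 3P)
12. 1 poacher ← the west bank.  (the west bank: 2R 2P; the east bank: 4R 2P)
13. 2 poachers → the east bank.  (the west bank: 2R 0P; the east bank: 4R 4P)
14. 1 poacher ← the west bank.  (the west bank: 2R 1P; the east bank: 4R 3P)
15. 1 ranger and 1 poacher → the east bank.  (the west bank: 1R 0P; the east bank: 5R 4P)
16. 1 poacher ← the west bank.  (the west bank: 1R 1P; the east bank: 5R 3P)
17. 1 ranger and 1 poacher → the east bank.  (the west bank: 0R 0P; the east bank: 6R 4P)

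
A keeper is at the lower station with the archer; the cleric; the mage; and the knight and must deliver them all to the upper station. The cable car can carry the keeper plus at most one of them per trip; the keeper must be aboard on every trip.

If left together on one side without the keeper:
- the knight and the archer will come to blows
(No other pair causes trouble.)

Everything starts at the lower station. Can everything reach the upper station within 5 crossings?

Counting alone: the keeper can take at most 1 across per trip to the upper station, so moving all 4 needs at least 4 loaded trips out, with a return between consecutive ones — at least 7 crossings.
Since 5 < 7, 5 crossings cannot be enough. (The shortest complete plan in fact takes 7:)
1. Keeper goes to the upper station with the archer.  [the lower station: the cleric, the knight, the mage | the upper station: the archer]
2. Keeper goes back to the lower station alone.  [the lower station: the cleric, the knight, the mage | the upper station: the archer]
3. Keeper goes to the upper station with the cleric.  [the lower station: the knight, the mage | the upper station: the archer, the cleric]
4. Keeper goes back to the lower station alone.  [the lower station: the knight, the mage | the upper station: the archer, the cleric]
5. Keeper goes to the upper station with the mage.  [the lower station: the knight | the upper station: the archer, the cleric, the mage]
6. Keeper goes back to the lower station alone.  [the lower station: the knight | the upper station: the archer, the cleric, the mage]
7. Keeper goes to the upper station with the knight.  [the lower station: — | the upper station: the archer, the cleric, the knight, the mage]

No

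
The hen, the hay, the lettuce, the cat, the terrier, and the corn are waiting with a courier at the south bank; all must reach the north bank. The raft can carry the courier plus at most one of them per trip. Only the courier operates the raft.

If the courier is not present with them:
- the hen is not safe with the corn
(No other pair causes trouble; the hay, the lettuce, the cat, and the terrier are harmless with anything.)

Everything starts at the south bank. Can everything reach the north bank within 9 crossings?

Counting alone: the courier can take at most 1 across per trip to the north bank, so moving all 6 needs at least 6 loaded trips out, with a return between consecutive ones — at least 11 crossings.
Since 9 < 11, 9 crossings cannot be enough. (The shortest complete plan in fact takes 11:)
1. Courier goes to the north bank with the hen.  [the south bank: the cat, the corn, the hay, the lettuce, the terrier | the north bank: the hen]
2. Courier goes back to the south bank alone.  [the south bank: the cat, the corn, the hay, the lettuce, the terrier | the north bank: the hen]
3. Courier goes to the north bank with the hay.  [the south bank: the cat, the corn, the lettuce, the terrier | the north bank: the hay, the hen]
4. Courier goes back to the south bank alone.  [the south bank: the cat, the corn, the lettuce, the terrier | the north bank: the hay, the hen]
5. Courier goes to the north bank with the lettuce.  [the south bank: the cat, the corn, the terrier | the north bank: the hay, the hen, the lettuce]
6. Courier goes back to the south bank alone.  [the south bank: the cat, the corn, the terrier | the north bank: the hay, the hen, the lettuce]
7. Courier goes to the north bank with the cat.  [the south bank: the corn, the terrier | the north bank: the cat, the hay, the hen, the lettuce]
8. Courier goes back to the south bank alone.  [the south bank: the corn, the terrier | the north bank: the cat, the hay, the hen, the lettuce]
9. Courier goes to the north bank with the terrier.  [the south bank: the corn | the north bank: the cat, the hay, the hen, the lettuce, the terrier]
10. Courier goes back to the south bank alone.  [the south bank: the corn | the north bank: the cat, the hay, the hen, the lettuce, the terrier]
11. Courier goes to the north bank with the corn.  [the south bank: — | the north bank: the cat, the corn, the hay, the hen, the lettuce, the terrier]

No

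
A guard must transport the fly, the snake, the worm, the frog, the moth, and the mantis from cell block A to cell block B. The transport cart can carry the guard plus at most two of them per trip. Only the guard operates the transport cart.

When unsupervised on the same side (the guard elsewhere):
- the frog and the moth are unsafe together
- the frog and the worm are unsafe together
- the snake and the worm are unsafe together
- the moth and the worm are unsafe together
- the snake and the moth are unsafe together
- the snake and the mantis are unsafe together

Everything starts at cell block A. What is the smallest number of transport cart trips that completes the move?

impossible

Whatever the first load, the items left behind include a forbidden pair without the guard. No opening move is safe, so no plan exists.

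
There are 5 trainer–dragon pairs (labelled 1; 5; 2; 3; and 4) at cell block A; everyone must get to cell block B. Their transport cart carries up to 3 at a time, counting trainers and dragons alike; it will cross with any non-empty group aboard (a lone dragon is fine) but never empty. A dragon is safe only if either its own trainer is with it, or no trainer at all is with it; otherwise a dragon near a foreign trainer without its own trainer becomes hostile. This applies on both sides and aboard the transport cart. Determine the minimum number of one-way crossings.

Counting alone: each trip to cell block B takes at most 3 across and each return brings at least 1 back, so after t trips out (and t−1 returns) at most 3t − (t−1) of the 10 are across; that first reaches 10 at t = 5, so at least 9 crossings are needed.
The safety rule pushes this higher. Following every safe sequence of crossings, the most of the 10 that can be at cell block B as the transport cart arrives there on crossing 9 is 9 — never all 10.
So no plan with fewer than 11 crossings exists, and this one achieves 11:
1. dragon 1 and trainer 1 cross → cell block B.
2. trainer 1 crosses ← cell block A.
3. dragon 2, dragon 3, and dragon 5 cross → cell block B.
4. dragon 1 crosses ← cell block A.
5. trainer 2, trainer 3, and trainer 5 cross → cell block B.
6. dragon 5 and trainer 5 cross ← cell block A.
7. trainer 1, trainer 4, and trainer 5 cross → cell block B.
8. dragon 2 crosses ← cell block A.
9. dragon 1 and dragon 5 cross → cell block B.
10. dragon 1 crosses ← cell block A.
11. dragon 1, dragon 2, and dragon 4 cross → cell block B.

11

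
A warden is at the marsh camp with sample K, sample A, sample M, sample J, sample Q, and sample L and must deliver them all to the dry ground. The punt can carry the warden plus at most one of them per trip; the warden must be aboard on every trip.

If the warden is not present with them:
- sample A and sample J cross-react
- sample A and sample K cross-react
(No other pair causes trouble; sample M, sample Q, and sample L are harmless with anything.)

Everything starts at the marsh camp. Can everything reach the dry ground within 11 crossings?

No

Counting alone: the warden can take at most 1 across per trip to the dry ground, so moving all 6 needs at least 6 loaded trips out, with a return between consecutive ones — at least 11 crossings.
The safety rule pushes this higher. Following every safe sequence of crossings, the most of the 6 that can be at the dry ground as the punt arrives there on crossing 11 is 5 — never all 6.
So the move cannot be finished within 11 crossings. (The shortest complete plan takes 13:)
1. Warden goes to the dry ground with sample A.  [the marsh camp: sample J, sample K, sample L, sample M, sample Q | the dry ground: sample A]
2. Warden goes back to the marsh camp alone.  [the marsh camp: sample J, sample K, sample L, sample M, sample Q | the dry ground: sample A]
3. Warden goes to the dry ground with sample K.  [the marsh camp: sample J, sample L, sample M, sample Q | the dry ground: sample A, sample K]
4. Warden goes back to the marsh camp with sample A.  [the marsh camp: sample A, sample J, sample L, sample M, sample Q | the dry ground: sample K]
5. Warden goes to the dry ground with sample J.  [the marsh camp: sample A, sample L, sample M, sample Q | the dry ground: sample J, sample K]
6. Warden goes back to the marsh camp alone.  [the marsh camp: sample A, sample L, sample M, sample Q | the dry ground: sample J, sample K]
7. Warden goes to the dry ground with sample M.  [the marsh camp: sample A, sample L, sample Q | the dry ground: sample J, sample K, sample M]
8. Warden goes back to the marsh camp alone.  [the marsh camp: sample A, sample L, sample Q | the dry ground: sample J, sample K, sample M]
9. Warden goes to the dry ground with sample Q.  [the marsh camp: sample A, sample L | the dry ground: sample J, sample K, sample M, sample Q]
10. Warden goes back to the marsh camp alone.  [the marsh camp: sample A, sample L | the dry ground: sample J, sample K, sample M, sample Q]
11. Warden goes to the dry ground with sample L.  [the marsh camp: sample A | the dry ground: sample J, sample K, sample L, sample M, sample Q]
12. Warden goes back to the marsh camp alone.  [the marsh camp: sample A | the dry ground: sample J, sample K, sample L, sample M, sample Q]
13. Warden goes to the dry ground with sample A.  [the marsh camp: — | the dry ground: sample A, sample J, sample K, sample L, sample M, sample Q]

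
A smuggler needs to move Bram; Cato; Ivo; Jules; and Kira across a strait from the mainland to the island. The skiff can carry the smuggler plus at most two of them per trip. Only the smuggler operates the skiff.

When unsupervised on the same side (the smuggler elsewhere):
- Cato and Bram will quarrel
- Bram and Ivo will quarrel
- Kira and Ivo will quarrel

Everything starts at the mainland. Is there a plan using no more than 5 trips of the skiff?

Yes

Yes — this plan uses 5 crossings (≤ 5):
1. Smuggler goes to the island with Bram and Ivo.  [the mainland: Cato, Jules, Kira | the island: Bram, Ivo]
2. Smuggler goes back to the mainland with Bram.  [the mainland: Bram, Cato, Jules, Kira | the island: Ivo]
3. Smuggler goes to the island with Cato and Jules.  [the mainland: Bram, Kira | the island: Cato, Ivo, Jules]
4. Smuggler goes back to the mainland alone.  [the mainland: Bram, Kira | the island: Cato, Ivo, Jules]
5. Smuggler goes to the island with Bram and Kira.  [the mainland: — | the island: Bram, Cato, Ivo, Jules, Kira]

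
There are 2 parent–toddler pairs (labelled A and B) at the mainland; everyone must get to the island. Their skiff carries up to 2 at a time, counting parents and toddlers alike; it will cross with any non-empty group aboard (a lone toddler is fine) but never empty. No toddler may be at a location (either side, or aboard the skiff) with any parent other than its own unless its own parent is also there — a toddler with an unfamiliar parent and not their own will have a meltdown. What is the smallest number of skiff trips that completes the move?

5

Counting alone: each trip to the island takes at most 2 across and each return brings at least 1 back, so after t trips out (and t−1 returns) at most 2t − (t−1) of the 4 are across; that first reaches 4 at t = 3, so at least 5 crossings are needed.
The plan below uses exactly 5 crossings, so it is optimal:
1. parent A and toddler A cross → the island.
2. parent A crosses ← the mainland.
3. parent A and parent B cross → the island.
4. parent B crosses ← the mainland.
5. parent B and toddler B cross → the island.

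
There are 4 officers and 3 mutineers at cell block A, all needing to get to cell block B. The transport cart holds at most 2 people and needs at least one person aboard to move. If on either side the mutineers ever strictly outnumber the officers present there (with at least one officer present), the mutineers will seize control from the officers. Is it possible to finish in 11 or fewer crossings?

Yes — this plan uses 11 crossings (≤ 11):
1. 2 mutineers → cell block B.  (cell block A: 4O 1M; cell block B: 0O 2M)
2. 1 mutineer ← cell block A.  (cell block A: 4O 2M; cell block B: 0O 1M)
3. 2 mutineers → cell block B.  (cell block A: 4O 0M; cell block B: 0O 3M)
4. 1 mutineer ← cell block A.  (cell block A: 4O 1M; cell block B: 0O 2M)
5. 2 officers → cell block B.  (cell block A: 2O 1M; cell block B: 2O 2M)
6. 1 mutineer ← cell block A.  (cell block A: 2O 2M; cell block B: 2O 1M)
7. 1 officer and 1 mutineer → cell block B.  (cell block A: 1O 1M; cell block B: 3O 2M)
8. 1 officer ← cell block A.  (cell block A: 2O 1M; cell block B: 2O 2M)
9. 1 officer and 1 mutineer → cell block B.  (cell block A: 1O 0M; cell block B: 3O 3M)
10. 1 mutineer ← cell block A.  (cell block A: 1O 1M; cell block B: 3O 2M)
11. 1 officer and 1 mutineer → cell block B.  (cell block A: 0O 0M; cell block B: 4O 3M)

Yes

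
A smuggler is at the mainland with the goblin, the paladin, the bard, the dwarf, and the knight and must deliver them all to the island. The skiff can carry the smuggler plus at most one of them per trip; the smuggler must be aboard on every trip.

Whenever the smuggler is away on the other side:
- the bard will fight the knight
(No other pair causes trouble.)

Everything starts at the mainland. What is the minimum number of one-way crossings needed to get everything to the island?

9

Counting alone: the smuggler can take at most 1 across per trip to the island, so moving all 5 needs at least 5 loaded trips out, with a return between consecutive ones — at least 9 crossings.
The plan below uses exactly 9 crossings, so it is optimal:
1. Smuggler goes to the island with the bard.
2. Smuggler goes back to the mainland alone.
3. Smuggler goes to the island with the goblin.
4. Smuggler goes back to the mainland alone.
5. Smuggler goes to the island with the paladin.
6. Smuggler goes back to the mainland alone.
7. Smuggler goes to the island with the dwarf.
8. Smuggler goes back to the mainland alone.
9. Smuggler goes to the island with the knight.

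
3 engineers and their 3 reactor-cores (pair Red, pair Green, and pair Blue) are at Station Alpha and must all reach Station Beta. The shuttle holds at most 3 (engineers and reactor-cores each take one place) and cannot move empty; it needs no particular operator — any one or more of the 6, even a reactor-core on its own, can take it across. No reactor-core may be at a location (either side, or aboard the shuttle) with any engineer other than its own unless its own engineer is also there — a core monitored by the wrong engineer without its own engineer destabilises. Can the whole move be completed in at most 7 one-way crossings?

Yes — this plan uses 5 crossings (≤ 7):
1. engineer Red and reactor-core Red cross → Station Beta.
2. engineer Red crosses ← Station Alpha.
3. engineer Blue, engineer Green, and engineer Red cross → Station Beta.
4. reactor-core Red crosses ← Station Alpha.
5. reactor-core Blue, reactor-core Green, and reactor-core Red cross → Station Beta.

Yes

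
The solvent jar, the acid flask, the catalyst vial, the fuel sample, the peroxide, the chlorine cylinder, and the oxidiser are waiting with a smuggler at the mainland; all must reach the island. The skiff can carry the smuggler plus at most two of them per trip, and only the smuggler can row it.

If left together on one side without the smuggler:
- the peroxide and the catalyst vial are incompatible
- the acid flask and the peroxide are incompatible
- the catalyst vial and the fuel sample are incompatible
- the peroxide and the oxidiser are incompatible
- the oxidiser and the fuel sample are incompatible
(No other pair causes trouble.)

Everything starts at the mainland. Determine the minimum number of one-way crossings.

Counting alone: the smuggler can take at most 2 across per trip to the island, so moving all 7 needs at least 4 loaded trips out, with a return between consecutive ones — at least 7 crossings.
The safety rule pushes this higher. Following every safe sequence of crossings, the most of the 7 that can be at the island as the skiff arrives there on crossing 7 is 6 — never all 7.
So no plan with fewer than 9 crossings exists, and this one achieves 9:
1. Smuggler goes to the island with the fuel sample and the peroxide.  [the mainland: the acid flask, the catalyst vial, the chlorine cylinder, the oxidiser, the solvent jar | the island: the fuel sample, the peroxide]
2. Smuggler goes back to the mainland alone.  [the mainland: the acid flask, the catalyst vial, the chlorine cylinder, the oxidiser, the solvent jar | the island: the fuel sample, the peroxide]
3. Smuggler goes to the island with the solvent jar.  [the mainland: the acid flask, the catalyst vial, the chlorine cylinder, the oxidiser | the island: the fuel sample, the peroxide, the solvent jar]
4. Smuggler goes back to the mainland alone.  [the mainland: the acid flask, the catalyst vial, the chlorine cylinder, the oxidiser | the island: the fuel sample, the peroxide, the solvent jar]
5. Smuggler goes to the island with the acid flask and the catalyst vial.  [the mainland: the chlorine cylinder, the oxidiser | the island: the acid flask, the catalyst vial, the fuel sample, the peroxide, the solvent jar]
6. Smuggler goes back to the mainland with the fuel sample and the peroxide.  [the mainland: the chlorine cylinder, the fuel sample, the oxidiser, the peroxide | the island: the acid flask, the catalyst vial, the solvent jar]
7. Smuggler goes to the island with the chlorine cylinder and the oxidiser.  [the mainland: the fuel sample, the peroxide | the island: the acid flask, the catalyst vial, the chlorine cylinder, the oxidiser, the solvent jar]
8. Smuggler goes back to the mainland alone.  [the mainland: the fuel sample, the peroxide | the island: the acid flask, the catalyst vial, the chlorine cylinder, the oxidiser, the solvent jar]
9. Smuggler goes to the island with the fuel sample and the peroxide.  [the mainland: — | the island: the acid flask, the catalyst vial, the chlorine cylinder, the fuel sample, the oxidiser, the peroxide, the solvent jar]

9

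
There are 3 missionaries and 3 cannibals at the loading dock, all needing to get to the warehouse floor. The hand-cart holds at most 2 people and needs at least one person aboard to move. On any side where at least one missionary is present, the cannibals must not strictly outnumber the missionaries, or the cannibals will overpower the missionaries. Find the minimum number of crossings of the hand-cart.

Counting alone: each trip to the warehouse floor takes at most 2 across and each return brings at least 1 back, so after t trips out (and t−1 returns) at most 2t − (t−1) of the 6 are across; that first reaches 6 at t = 5, so at least 9 crossings are needed.
The safety rule pushes this higher. Following every safe sequence of crossings, the most of the 6 that can be at the warehouse floor as the hand-cart arrives there on crossing 9 is 5 — never all 6.
So no plan with fewer than 11 crossings exists, and this one achieves 11:
1. 2 cannibals → the warehouse floor.  (the loading dock: 3M 1C; the warehouse floor: 0M 2C)
2. 1 cannibal ← the loading dock.  (the loading dock: 3M 2C; the warehouse floor: 0M 1C)
3. 2 cannibals → the warehouse floor.  (the loading dock: 3M 0C; the warehouse floor: 0M 3C)
4. 1 cannibal ← the loading dock.  (the loading dock: 3M 1C; the warehouse floor: 0M 2C)
5. 2 missionaries → the warehouse floor.  (the loading dock: 1M 1C; the warehouse floor: 2M 2C)
6. 1 missionary and 1 cannibal ← the loading dock.  (the loading dock: 2M 2C; the warehouse floor: 1M 1C)
7. 2 missionaries → the warehouse floor.  (the loading dock: 0M 2C; the warehouse floor: 3M 1C)
8. 1 cannibal ← the loading dock.  (the loading dock: 0M 3C; the warehouse floor: 3M 0C)
9. 2 cannibals → the warehouse floor.  (the loading dock: 0M 1C; the warehouse floor: 3M 2C)
10. 1 cannibal ← the loading dock.  (the loading dock: 0M 2C; the warehouse floor: 3M 1C)
11. 2 cannibals → the warehouse floor.  (the loading dock: 0M 0C; the warehouse floor: 3M 3C)

11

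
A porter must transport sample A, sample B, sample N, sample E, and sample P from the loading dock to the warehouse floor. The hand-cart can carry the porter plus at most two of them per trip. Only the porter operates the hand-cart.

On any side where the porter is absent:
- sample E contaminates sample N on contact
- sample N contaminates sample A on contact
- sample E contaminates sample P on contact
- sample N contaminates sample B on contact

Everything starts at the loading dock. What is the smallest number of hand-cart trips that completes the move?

5

Counting alone: the porter can take at most 2 across per trip to the warehouse floor, so moving all 5 needs at least 3 loaded trips out, with a return between consecutive ones — at least 5 crossings.
The plan below uses exactly 5 crossings, so it is optimal:
1. Porter goes to the warehouse floor with sample E and sample N.
2. Porter goes back to the loading dock with sample N.
3. Porter goes to the warehouse floor with sample A and sample B.
4. Porter goes back to the loading dock alone.
5. Porter goes to the warehouse floor with sample N and sample P.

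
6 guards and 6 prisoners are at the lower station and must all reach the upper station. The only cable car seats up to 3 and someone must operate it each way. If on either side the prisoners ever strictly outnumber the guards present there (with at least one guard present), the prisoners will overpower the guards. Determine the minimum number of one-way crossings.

impossible

Following every safe sequence of crossings from the start, the most of the 12 that can be at the upper station as the cable car arrives there on crossings 1, 3, 5 is 3, 5, 6 respectively; the best ever achieved is 6 of 12.
From crossing 7 on, no configuration arises that was not already reachable earlier: only 17 distinct safe configurations (who is on which side, and where the cable car is) can ever be reached, none of them has everyone across, and every continuation just revisits them. They are: 0 guards + 0 prisoners across (cable car back at the start); 0 guards + 1 prisoner across (cable car there); 0 guards + 1 prisoner across (cable car back at the start); 0 guards + 2 prisoners across (cable car there); 0 guards + 2 prisoners across (cable car back at the start); 0 guards + 3 prisoners across (cable car there); 0 guards + 3 prisoners across (cable car back at the start); 0 guards + 4 prisoners across (cable car there); 0 guards + 4 prisoners across (cable car back at the start); 0 guards + 5 prisoners across (cable car there); 0 guards + 5 prisoners across (cable car back at the start); 0 guards + 6 prisoners across (cable car there); 1 guard + 1 prisoner across (cable car there); 1 guard + 1 prisoner across (cable car back at the start); 2 guards + 2 prisoners across (cable car there); 2 guards + 2 prisoners across (cable car back at the start); 3 guards + 3 prisoners across (cable car there). So no valid plan exists.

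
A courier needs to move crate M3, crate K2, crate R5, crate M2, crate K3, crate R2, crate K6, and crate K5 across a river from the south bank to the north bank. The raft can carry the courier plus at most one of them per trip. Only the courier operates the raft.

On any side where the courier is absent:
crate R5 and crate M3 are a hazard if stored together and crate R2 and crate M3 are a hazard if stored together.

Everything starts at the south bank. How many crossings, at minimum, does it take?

Counting alone: the courier can take at most 1 across per trip to the north bank, so moving all 8 needs at least 8 loaded trips out, with a return between consecutive ones — at least 15 crossings.
The safety rule pushes this higher. Following every safe sequence of crossings, the most of the 8 that can be at the north bank as the raft arrives there on crossing 15 is 7 — never all 8.
So no plan with fewer than 17 crossings exists, and this one achieves 17:
1. Courier goes to the north bank with crate M3.
2. Courier goes back to the south bank alone.
3. Courier goes to the north bank with crate K2.
4. Courier goes back to the south bank alone.
5. Courier goes to the north bank with crate R5.
6. Courier goes back to the south bank with crate M3.
7. Courier goes to the north bank with crate R2.
8. Courier goes back to the south bank alone.
9. Courier goes to the north bank with crate M2.
10. Courier goes back to the south bank alone.
11. Courier goes to the north bank with crate K3.
12. Courier goes back to the south bank alone.
13. Courier goes to the north bank with crate K6.
14. Courier goes back to the south bank alone.
15. Courier goes to the north bank with crate K5.
16. Courier goes back to the south bank alone.
17. Courier goes to the north bank with crate M3.

17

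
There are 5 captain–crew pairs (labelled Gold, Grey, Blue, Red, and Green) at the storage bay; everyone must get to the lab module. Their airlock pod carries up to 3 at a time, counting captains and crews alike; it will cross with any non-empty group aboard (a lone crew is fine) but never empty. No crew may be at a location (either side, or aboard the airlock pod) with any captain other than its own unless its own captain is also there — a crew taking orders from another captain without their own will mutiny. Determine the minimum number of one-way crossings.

Counting alone: each trip to the lab module takes at most 3 across and each return brings at least 1 back, so after t trips out (and t−1 returns) at most 3t − (t−1) of the 10 are across; that first reaches 10 at t = 5, so at least 9 crossings are needed.
The safety rule pushes this higher. Following every safe sequence of crossings, the most of the 10 that can be at the lab module as the airlock pod arrives there on crossing 9 is 9 — never all 10.
So no plan with fewer than 11 crossings exists, and this one achieves 11:
1. captain Gold and crew Gold cross → the lab module.
2. captain Gold crosses ← the storage bay.
3. crew Blue, crew Grey, and crew Red cross → the lab module.
4. crew Gold crosses ← the storage bay.
5. captain Blue, captain Grey, and captain Red cross → the lab module.
6. captain Grey and crew Grey cross ← the storage bay.
7. captain Gold, captain Green, and captain Grey cross → the lab module.
8. crew Blue crosses ← the storage bay.
9. crew Gold and crew Grey cross → the lab module.
10. crew Gold crosses ← the storage bay.
11. crew Blue, crew Gold, and crew Green cross → the lab module.

11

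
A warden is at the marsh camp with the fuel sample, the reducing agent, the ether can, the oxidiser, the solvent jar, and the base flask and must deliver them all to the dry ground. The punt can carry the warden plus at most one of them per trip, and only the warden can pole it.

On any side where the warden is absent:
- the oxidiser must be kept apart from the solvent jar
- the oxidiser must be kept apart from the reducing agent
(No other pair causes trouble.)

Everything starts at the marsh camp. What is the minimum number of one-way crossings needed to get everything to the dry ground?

Counting alone: the warden can take at most 1 across per trip to the dry ground, so moving all 6 needs at least 6 loaded trips out, with a return between consecutive ones — at least 11 crossings.
The safety rule pushes this higher. Following every safe sequence of crossings, the most of the 6 that can be at the dry ground as the punt arrives there on crossing 11 is 5 — never all 6.
So no plan with fewer than 13 crossings exists, and this one achieves 13:
1. Warden goes to the dry ground with the oxidiser.
2. Warden goes back to the marsh camp alone.
3. Warden goes to the dry ground with the fuel sample.
4. Warden goes back to the marsh camp alone.
5. Warden goes to the dry ground with the reducing agent.
6. Warden goes back to the marsh camp with the oxidiser.
7. Warden goes to the dry ground with the solvent jar.
8. Warden goes back to the marsh camp alone.
9. Warden goes to the dry ground with the ether can.
10. Warden goes back to the marsh camp alone.
11. Warden goes to the dry ground with the base flask.
12. Warden goes back to the marsh camp alone.
13. Warden goes to the dry ground with the oxidiser.

13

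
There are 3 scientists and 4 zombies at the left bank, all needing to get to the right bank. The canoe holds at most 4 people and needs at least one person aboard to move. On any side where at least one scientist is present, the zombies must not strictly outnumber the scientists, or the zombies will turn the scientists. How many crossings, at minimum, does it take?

The zombies already outnumber the scientists at the left bank before anyone moves, so the starting position itself is disallowed.

impossible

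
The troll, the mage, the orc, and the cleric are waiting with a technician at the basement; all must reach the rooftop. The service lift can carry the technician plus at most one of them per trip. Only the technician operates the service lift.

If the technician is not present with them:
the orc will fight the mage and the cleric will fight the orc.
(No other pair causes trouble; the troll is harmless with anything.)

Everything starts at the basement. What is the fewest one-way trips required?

9

Counting alone: the technician can take at most 1 across per trip to the rooftop, so moving all 4 needs at least 4 loaded trips out, with a return between consecutive ones — at least 7 crossings.
The safety rule pushes this higher. Following every safe sequence of crossings, the most of the 4 that can be at the rooftop as the service lift arrives there on crossing 7 is 3 — never all 4.
So no plan with fewer than 9 crossings exists, and this one achieves 9:
1. Technician goes to the rooftop with the orc.
2. Technician goes back to the basement alone.
3. Technician goes to the rooftop with the troll.
4. Technician goes back to the basement alone.
5. Technician goes to the rooftop with the mage.
6. Technician goes back to the basement with the orc.
7. Technician goes to the rooftop with the cleric.
8. Technician goes back to the basement alone.
9. Technician goes to the rooftop with the orc.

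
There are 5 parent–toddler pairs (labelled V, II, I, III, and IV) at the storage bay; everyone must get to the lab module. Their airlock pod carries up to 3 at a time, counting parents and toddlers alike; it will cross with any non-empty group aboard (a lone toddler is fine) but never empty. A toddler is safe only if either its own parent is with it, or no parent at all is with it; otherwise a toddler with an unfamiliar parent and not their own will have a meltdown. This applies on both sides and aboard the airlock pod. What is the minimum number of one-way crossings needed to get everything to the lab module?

11

Counting alone: each trip to the lab module takes at most 3 across and each return brings at least 1 back, so after t trips out (and t−1 returns) at most 3t − (t−1) of the 10 are across; that first reaches 10 at t = 5, so at least 9 crossings are needed.
The safety rule pushes this higher. Following every safe sequence of crossings, the most of the 10 that can be at the lab module as the airlock pod arrives there on crossing 9 is 9 — never all 10.
So no plan with fewer than 11 crossings exists, and this one achieves 11:
1. parent V and toddler V cross → the lab module.
2. parent V crosses ← the storage bay.
3. toddler I, toddler II, and toddler III cross → the lab module.
4. toddler V crosses ← the storage bay.
5. parent I, parent II, and parent III cross → the lab module.
6. parent II and toddler II cross ← the storage bay.
7. parent II, parent IV, and parent V cross → the lab module.
8. toddler I crosses ← the storage bay.
9. toddler II and toddler V cross → the lab module.
10. toddler V crosses ← the storage bay.
11. toddler I, toddler IV, and toddler V cross → the lab module.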